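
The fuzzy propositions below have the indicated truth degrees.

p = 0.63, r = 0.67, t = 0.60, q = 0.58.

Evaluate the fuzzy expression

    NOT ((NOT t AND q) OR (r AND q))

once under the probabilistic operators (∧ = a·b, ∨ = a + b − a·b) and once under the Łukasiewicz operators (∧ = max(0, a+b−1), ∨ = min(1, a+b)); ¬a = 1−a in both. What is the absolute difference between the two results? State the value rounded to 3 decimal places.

Under probabilistic:
  NOT t = 1 − 0.6000 = 0.4000
  NOT t AND q = a·b on (0.4000, 0.5800) = 0.2320
  r AND q = a·b on (0.6700, 0.5800) = 0.3886
  (NOT t AND q) OR (r AND q) = a + b − a·b on (0.2320, 0.3886) = 0.5304
  NOT ((NOT t AND q) OR (r AND q)) = 1 − 0.5304 = 0.4696
  → value = 0.4696
Under Łukasiewicz:
  NOT t = 1 − 0.60 = 0.40
  NOT t AND q = max(0, a+b−1) on (0.40, 0.58) = 0.00
  r AND q = max(0, a+b−1) on (0.67, 0.58) = 0.25
  (NOT t AND q) OR (r AND q) = min(1, a+b) on (0.00, 0.25) = 0.25
  NOT ((NOT t AND q) OR (r AND q)) = 1 − 0.25 = 0.75
  → value = 0.7500
|0.4696 − 0.7500| = 0.280

0.280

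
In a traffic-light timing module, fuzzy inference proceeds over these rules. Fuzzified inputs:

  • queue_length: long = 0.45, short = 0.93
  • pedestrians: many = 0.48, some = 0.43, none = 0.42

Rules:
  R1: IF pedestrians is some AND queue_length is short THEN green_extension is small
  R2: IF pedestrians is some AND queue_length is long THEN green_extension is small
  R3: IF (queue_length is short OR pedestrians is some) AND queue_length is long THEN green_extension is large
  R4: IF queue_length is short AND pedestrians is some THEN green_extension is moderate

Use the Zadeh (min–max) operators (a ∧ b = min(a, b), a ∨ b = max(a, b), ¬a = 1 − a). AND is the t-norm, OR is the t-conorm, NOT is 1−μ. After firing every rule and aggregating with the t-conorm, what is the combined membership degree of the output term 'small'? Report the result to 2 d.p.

0.43

R1: some=0.43, short=0.93; AND[min(a, b)] → w = 0.43
R2: some=0.43, long=0.45; AND[min(a, b)] → w = 0.43
R3: (short=0.93 OR some=0.43) = 0.93; AND[min(a, b)] with long=0.45 → w = 0.45
R4: short=0.93, some=0.43; AND[min(a, b)] → w = 0.43
Rules with consequent 'small': {R1, R2} → strengths 0.43, 0.43
Aggregate via t-conorm [max(a, b)]: 0.43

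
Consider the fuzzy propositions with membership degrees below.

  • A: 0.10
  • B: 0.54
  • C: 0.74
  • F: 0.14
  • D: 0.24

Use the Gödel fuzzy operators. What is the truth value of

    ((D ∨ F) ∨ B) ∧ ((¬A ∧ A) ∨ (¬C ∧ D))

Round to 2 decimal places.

D ∨ F = max(a, b) on (0.24, 0.14) = 0.24
(D ∨ F) ∨ B = max(a, b) on (0.24, 0.54) = 0.54
¬A = 1 − 0.10 = 0.90
¬A ∧ A = min(a, b) on (0.90, 0.10) = 0.10
¬C = 1 − 0.74 = 0.26
¬C ∧ D = min(a, b) on (0.26, 0.24) = 0.24
(¬A ∧ A) ∨ (¬C ∧ D) = max(a, b) on (0.10, 0.24) = 0.24
((D ∨ F) ∨ B) ∧ ((¬A ∧ A) ∨ (¬C ∧ D)) = min(a, b) on (0.54, 0.24) = 0.24

0.24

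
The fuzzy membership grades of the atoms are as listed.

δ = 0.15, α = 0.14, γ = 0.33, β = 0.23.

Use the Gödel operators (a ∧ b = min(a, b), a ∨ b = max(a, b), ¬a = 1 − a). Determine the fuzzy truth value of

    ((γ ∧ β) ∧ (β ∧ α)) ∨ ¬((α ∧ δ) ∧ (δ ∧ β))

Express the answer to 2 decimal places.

γ ∧ β = min(a, b) on (0.33, 0.23) = 0.23
β ∧ α = min(a, b) on (0.23, 0.14) = 0.14
(γ ∧ β) ∧ (β ∧ α) = min(a, b) on (0.23, 0.14) = 0.14
α ∧ δ = min(a, b) on (0.14, 0.15) = 0.14
δ ∧ β = min(a, b) on (0.15, 0.23) = 0.15
(α ∧ δ) ∧ (δ ∧ β) = min(a, b) on (0.14, 0.15) = 0.14
¬((α ∧ δ) ∧ (δ ∧ β)) = 1 − 0.14 = 0.86
((γ ∧ β) ∧ (β ∧ α)) ∨ ¬((α ∧ δ) ∧ (δ ∧ β)) = max(a, b) on (0.14, 0.86) = 0.86

0.86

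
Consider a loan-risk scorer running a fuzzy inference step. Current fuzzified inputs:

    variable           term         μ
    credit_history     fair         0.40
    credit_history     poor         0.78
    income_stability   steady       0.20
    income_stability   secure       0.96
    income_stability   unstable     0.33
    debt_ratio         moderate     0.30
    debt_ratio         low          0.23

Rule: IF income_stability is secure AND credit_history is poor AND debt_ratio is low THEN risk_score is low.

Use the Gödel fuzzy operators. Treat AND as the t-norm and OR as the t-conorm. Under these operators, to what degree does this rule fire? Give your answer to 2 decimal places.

firing strength: secure=0.96, poor=0.78, low=0.23; AND[min(a, b)] → w = 0.23

0.23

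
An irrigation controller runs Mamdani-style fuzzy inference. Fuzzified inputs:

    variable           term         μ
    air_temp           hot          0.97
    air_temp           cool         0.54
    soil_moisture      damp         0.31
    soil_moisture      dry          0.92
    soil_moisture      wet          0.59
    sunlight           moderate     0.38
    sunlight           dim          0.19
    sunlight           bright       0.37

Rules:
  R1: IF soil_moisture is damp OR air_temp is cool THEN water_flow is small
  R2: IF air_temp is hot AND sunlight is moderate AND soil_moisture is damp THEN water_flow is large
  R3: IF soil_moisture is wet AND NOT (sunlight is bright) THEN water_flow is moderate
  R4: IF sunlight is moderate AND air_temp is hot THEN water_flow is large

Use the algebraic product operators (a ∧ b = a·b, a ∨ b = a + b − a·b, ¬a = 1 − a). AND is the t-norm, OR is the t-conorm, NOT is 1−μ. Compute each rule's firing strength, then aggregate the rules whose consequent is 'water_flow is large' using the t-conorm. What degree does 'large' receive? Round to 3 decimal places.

0.441

R1: damp=0.31, cool=0.54; OR[a + b − a·b] → w = 0.6826
R2: hot=0.97, moderate=0.38, damp=0.31; AND[a·b] → w = 0.1143
R3: wet=0.59, ¬bright=1−0.37=0.63; AND[a·b] → w = 0.3717
R4: moderate=0.38, hot=0.97; AND[a·b] → w = 0.3686
Rules with consequent 'large': {R2, R4} → strengths 0.1143, 0.3686
Aggregate via t-conorm [a + b − a·b]: 0.4407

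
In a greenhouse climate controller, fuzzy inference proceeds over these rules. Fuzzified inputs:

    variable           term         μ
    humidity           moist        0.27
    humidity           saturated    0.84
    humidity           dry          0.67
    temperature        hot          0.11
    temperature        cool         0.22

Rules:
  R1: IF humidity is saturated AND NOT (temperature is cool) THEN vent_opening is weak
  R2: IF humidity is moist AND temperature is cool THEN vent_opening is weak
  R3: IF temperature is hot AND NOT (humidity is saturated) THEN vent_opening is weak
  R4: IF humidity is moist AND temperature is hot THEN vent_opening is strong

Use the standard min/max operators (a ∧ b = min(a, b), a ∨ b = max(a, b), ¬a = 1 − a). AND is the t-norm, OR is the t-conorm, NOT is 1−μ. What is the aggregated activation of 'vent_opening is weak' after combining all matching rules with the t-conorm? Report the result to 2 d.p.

R1: saturated=0.84, ¬cool=1−0.22=0.78; AND[min(a, b)] → w = 0.78
R2: moist=0.27, cool=0.22; AND[min(a, b)] → w = 0.22
R3: hot=0.11, ¬saturated=1−0.84=0.16; AND[min(a, b)] → w = 0.11
R4: moist=0.27, hot=0.11; AND[min(a, b)] → w = 0.11
Rules with consequent 'weak': {R1, R2, R3} → strengths 0.78, 0.22, 0.11
Aggregate via t-conorm [max(a, b)]: 0.78

0.78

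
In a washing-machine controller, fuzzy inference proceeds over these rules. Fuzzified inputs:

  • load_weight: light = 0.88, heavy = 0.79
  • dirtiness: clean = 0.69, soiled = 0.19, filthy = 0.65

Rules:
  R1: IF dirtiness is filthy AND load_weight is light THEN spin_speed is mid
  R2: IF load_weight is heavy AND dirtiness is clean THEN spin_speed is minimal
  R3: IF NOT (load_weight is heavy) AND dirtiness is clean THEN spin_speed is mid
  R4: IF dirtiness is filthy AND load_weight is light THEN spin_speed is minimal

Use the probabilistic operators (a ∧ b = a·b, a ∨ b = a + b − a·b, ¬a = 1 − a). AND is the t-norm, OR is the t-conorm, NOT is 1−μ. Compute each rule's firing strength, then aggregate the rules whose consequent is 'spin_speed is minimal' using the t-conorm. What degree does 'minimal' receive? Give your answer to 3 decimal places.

0.805

R1: filthy=0.65, light=0.88; AND[a·b] → w = 0.5720
R2: heavy=0.79, clean=0.69; AND[a·b] → w = 0.5451
R3: ¬heavy=1−0.79=0.21, clean=0.69; AND[a·b] → w = 0.1449
R4: filthy=0.65, light=0.88; AND[a·b] → w = 0.5720
Rules with consequent 'minimal': {R2, R4} → strengths 0.5451, 0.5720
Aggregate via t-conorm [a + b − a·b]: 0.8053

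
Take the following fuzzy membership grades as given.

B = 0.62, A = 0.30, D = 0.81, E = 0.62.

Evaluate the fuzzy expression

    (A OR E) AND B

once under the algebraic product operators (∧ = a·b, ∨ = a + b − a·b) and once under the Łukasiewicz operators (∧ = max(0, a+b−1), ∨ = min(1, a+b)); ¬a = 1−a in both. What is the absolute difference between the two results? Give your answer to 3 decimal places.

Under algebraic product:
  A OR E = a + b − a·b on (0.3000, 0.6200) = 0.7340
  (A OR E) AND B = a·b on (0.7340, 0.6200) = 0.4551
  → value = 0.4551
Under Łukasiewicz:
  A OR E = min(1, a+b) on (0.30, 0.62) = 0.92
  (A OR E) AND B = max(0, a+b−1) on (0.92, 0.62) = 0.54
  → value = 0.5400
|0.4551 − 0.5400| = 0.085

0.085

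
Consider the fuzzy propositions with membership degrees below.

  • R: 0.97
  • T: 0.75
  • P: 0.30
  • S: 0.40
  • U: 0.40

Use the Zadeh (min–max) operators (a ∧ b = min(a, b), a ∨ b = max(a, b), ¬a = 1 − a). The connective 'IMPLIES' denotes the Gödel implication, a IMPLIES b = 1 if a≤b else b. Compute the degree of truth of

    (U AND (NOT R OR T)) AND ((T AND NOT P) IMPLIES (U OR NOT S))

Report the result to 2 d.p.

NOT R = 1 − 0.97 = 0.03
NOT R OR T = max(a, b) on (0.03, 0.75) = 0.75
U AND (NOT R OR T) = min(a, b) on (0.40, 0.75) = 0.40
NOT P = 1 − 0.30 = 0.70
T AND NOT P = min(a, b) on (0.75, 0.70) = 0.70
NOT S = 1 − 0.40 = 0.60
U OR NOT S = max(a, b) on (0.40, 0.60) = 0.60
(T AND NOT P) IMPLIES (U OR NOT S)  [Gödel: 1 if a≤b else b] with a=0.70, b=0.60 → 0.60
(U AND (NOT R OR T)) AND ((T AND NOT P) IMPLIES (U OR NOT S)) = min(a, b) on (0.40, 0.60) = 0.40

0.40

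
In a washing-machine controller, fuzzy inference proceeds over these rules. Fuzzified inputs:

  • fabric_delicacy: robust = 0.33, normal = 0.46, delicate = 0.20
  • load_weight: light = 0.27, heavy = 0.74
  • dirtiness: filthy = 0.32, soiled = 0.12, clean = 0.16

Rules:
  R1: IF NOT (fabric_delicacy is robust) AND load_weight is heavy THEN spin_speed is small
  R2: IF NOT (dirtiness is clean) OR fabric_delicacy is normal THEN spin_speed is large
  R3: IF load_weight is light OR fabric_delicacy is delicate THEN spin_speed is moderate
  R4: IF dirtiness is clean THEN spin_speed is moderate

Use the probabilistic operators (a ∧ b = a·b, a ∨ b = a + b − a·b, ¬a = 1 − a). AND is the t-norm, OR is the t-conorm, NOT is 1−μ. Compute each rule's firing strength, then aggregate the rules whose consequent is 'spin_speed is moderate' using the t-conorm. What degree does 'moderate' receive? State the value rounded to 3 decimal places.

0.509

R1: ¬robust=1−0.33=0.67, heavy=0.74; AND[a·b] → w = 0.4958
R2: ¬clean=1−0.16=0.84, normal=0.46; OR[a + b − a·b] → w = 0.9136
R3: light=0.27, delicate=0.20; OR[a + b − a·b] → w = 0.4160
R4: clean=0.16 → w = 0.1600
Rules with consequent 'moderate': {R3, R4} → strengths 0.4160, 0.1600
Aggregate via t-conorm [a + b − a·b]: 0.5094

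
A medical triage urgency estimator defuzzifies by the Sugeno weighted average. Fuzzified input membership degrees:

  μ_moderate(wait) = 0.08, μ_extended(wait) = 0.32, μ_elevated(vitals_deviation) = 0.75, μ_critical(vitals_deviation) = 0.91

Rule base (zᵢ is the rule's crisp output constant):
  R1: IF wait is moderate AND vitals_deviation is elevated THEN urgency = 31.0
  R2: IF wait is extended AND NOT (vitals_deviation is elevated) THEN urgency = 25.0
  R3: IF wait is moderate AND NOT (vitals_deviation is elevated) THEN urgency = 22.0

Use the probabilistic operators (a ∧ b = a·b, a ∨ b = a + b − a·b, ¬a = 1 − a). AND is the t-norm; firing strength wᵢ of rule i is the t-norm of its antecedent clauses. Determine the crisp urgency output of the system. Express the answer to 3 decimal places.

26.875

R1 (z=31.0): moderate=0.08, elevated=0.75; AND[a·b] → w = 0.0600
R2 (z=25.0): extended=0.32, ¬elevated=1−0.75=0.25; AND[a·b] → w = 0.0800
R3 (z=22.0): moderate=0.08, ¬elevated=1−0.75=0.25; AND[a·b] → w = 0.0200
Weighted average = (0.0600·31.0 + 0.0800·25.0 + 0.0200·22.0) / (0.0600 + 0.0800 + 0.0200)
  = 4.3000 / 0.1600 = 26.875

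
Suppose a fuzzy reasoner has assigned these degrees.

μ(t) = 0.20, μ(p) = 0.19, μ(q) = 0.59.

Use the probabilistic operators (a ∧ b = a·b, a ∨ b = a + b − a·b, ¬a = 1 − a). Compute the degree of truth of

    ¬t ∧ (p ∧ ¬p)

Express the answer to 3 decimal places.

¬t = 1 − 0.2000 = 0.8000
¬p = 1 − 0.1900 = 0.8100
p ∧ ¬p = a·b on (0.1900, 0.8100) = 0.1539
¬t ∧ (p ∧ ¬p) = a·b on (0.8000, 0.1539) = 0.1231

0.123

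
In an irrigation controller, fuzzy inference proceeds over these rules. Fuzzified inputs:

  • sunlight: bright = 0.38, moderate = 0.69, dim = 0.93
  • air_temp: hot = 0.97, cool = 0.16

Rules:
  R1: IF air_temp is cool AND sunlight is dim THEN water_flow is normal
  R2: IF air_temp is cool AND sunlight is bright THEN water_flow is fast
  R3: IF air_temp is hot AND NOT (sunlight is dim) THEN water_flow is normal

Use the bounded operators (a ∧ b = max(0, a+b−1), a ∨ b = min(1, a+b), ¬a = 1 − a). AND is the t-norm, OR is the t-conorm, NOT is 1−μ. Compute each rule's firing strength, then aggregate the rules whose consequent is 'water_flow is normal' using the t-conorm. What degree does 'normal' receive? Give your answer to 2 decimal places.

0.13

R1: cool=0.16, dim=0.93; AND[max(0, a+b−1)] → w = 0.09
R2: cool=0.16, bright=0.38; AND[max(0, a+b−1)] → w = 0.00
R3: hot=0.97, ¬dim=1−0.93=0.07; AND[max(0, a+b−1)] → w = 0.04
Rules with consequent 'normal': {R1, R3} → strengths 0.09, 0.04
Aggregate via t-conorm [min(1, a+b)]: 0.13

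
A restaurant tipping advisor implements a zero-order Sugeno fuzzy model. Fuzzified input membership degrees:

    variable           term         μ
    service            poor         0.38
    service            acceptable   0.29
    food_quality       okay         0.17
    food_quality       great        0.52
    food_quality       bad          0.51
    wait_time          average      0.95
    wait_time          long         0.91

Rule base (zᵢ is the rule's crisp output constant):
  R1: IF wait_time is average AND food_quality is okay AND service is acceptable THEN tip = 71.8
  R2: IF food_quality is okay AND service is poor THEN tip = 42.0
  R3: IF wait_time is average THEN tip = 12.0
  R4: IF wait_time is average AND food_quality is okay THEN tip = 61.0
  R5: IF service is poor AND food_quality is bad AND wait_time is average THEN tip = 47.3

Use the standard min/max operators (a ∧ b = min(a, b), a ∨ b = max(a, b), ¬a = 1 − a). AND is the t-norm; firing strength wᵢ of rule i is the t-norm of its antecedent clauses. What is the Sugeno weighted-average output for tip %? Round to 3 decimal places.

R1 (z=71.8): average=0.95, okay=0.17, acceptable=0.29; AND[min(a, b)] → w = 0.17
R2 (z=42.0): okay=0.17, poor=0.38; AND[min(a, b)] → w = 0.17
R3 (z=12.0): average=0.95 → w = 0.95
R4 (z=61.0): average=0.95, okay=0.17; AND[min(a, b)] → w = 0.17
R5 (z=47.3): poor=0.38, bad=0.51, average=0.95; AND[min(a, b)] → w = 0.38
Weighted average = (0.17·71.8 + 0.17·42.0 + 0.95·12.0 + 0.17·61.0 + 0.38·47.3) / (0.17 + 0.17 + 0.95 + 0.17 + 0.38)
  = 59.0900 / 1.8400 = 32.114

32.114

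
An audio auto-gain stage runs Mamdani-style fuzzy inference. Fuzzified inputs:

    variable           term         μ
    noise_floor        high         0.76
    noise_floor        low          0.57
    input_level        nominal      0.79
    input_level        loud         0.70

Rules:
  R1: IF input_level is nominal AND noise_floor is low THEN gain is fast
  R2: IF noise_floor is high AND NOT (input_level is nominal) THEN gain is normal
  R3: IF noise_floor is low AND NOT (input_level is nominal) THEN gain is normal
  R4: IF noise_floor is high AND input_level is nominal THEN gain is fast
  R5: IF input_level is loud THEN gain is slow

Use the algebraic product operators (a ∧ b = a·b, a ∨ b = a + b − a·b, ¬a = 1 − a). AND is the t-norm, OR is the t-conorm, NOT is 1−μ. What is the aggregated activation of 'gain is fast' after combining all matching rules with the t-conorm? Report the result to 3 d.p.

0.780

R1: nominal=0.79, low=0.57; AND[a·b] → w = 0.4503
R2: high=0.76, ¬nominal=1−0.79=0.21; AND[a·b] → w = 0.1596
R3: low=0.57, ¬nominal=1−0.79=0.21; AND[a·b] → w = 0.1197
R4: high=0.76, nominal=0.79; AND[a·b] → w = 0.6004
R5: loud=0.70 → w = 0.7000
Rules with consequent 'fast': {R1, R4} → strengths 0.4503, 0.6004
Aggregate via t-conorm [a + b − a·b]: 0.7803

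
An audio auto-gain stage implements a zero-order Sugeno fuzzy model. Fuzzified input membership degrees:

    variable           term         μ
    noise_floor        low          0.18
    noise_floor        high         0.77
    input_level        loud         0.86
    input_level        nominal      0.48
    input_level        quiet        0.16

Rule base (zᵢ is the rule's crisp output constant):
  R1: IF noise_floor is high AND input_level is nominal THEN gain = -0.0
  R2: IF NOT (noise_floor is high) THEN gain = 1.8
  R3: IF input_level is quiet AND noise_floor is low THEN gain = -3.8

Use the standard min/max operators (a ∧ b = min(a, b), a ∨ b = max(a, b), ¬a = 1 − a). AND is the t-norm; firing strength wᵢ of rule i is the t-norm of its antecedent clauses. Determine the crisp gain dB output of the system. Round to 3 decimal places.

R1 (z=-0.0): high=0.77, nominal=0.48; AND[min(a, b)] → w = 0.48
R2 (z=1.8): ¬high=1−0.77=0.23 → w = 0.23
R3 (z=-3.8): quiet=0.16, low=0.18; AND[min(a, b)] → w = 0.16
Weighted average = (0.48·-0.0 + 0.23·1.8 + 0.16·-3.8) / (0.48 + 0.23 + 0.16)
  = -0.1940 / 0.8700 = -0.223

-0.223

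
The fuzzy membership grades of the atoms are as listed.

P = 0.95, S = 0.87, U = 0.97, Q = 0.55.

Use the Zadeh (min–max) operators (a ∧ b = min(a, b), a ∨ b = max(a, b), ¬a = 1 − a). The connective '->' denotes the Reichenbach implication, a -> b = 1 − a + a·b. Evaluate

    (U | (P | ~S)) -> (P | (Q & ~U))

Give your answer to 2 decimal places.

~S = 1 − 0.87 = 0.13
P | ~S = max(a, b) on (0.95, 0.13) = 0.95
U | (P | ~S) = max(a, b) on (0.97, 0.95) = 0.97
~U = 1 − 0.97 = 0.03
Q & ~U = min(a, b) on (0.55, 0.03) = 0.03
P | (Q & ~U) = max(a, b) on (0.95, 0.03) = 0.95
(U | (P | ~S)) -> (P | (Q & ~U))  [Reichenbach: 1 − a + a·b] with a=0.97, b=0.95 → 0.95

0.95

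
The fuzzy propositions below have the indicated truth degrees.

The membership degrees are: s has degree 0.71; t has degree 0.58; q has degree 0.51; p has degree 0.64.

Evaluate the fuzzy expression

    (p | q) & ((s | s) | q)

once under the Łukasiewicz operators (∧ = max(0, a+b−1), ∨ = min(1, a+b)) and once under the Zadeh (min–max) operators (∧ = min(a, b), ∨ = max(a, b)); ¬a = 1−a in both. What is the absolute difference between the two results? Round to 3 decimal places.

0.360

Under Łukasiewicz:
  p | q = min(1, a+b) on (0.64, 0.51) = 1.00
  s | s = min(1, a+b) on (0.71, 0.71) = 1.00
  (s | s) | q = min(1, a+b) on (1.00, 0.51) = 1.00
  (p | q) & ((s | s) | q) = max(0, a+b−1) on (1.00, 1.00) = 1.00
  → value = 1.0000
Under Zadeh (min–max):
  p | q = max(a, b) on (0.64, 0.51) = 0.64
  s | s = max(a, b) on (0.71, 0.71) = 0.71
  (s | s) | q = max(a, b) on (0.71, 0.51) = 0.71
  (p | q) & ((s | s) | q) = min(a, b) on (0.64, 0.71) = 0.64
  → value = 0.6400
|1.0000 − 0.6400| = 0.360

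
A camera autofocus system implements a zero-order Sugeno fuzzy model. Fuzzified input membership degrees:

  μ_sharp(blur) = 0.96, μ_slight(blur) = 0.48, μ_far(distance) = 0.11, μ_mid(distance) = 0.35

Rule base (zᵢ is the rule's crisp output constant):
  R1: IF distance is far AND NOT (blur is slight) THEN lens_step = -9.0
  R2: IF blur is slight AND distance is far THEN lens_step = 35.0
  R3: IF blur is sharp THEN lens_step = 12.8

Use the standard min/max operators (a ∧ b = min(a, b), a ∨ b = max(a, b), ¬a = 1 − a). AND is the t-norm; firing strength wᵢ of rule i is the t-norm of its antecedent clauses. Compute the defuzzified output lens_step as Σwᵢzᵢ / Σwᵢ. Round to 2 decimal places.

R1 (z=-9.0): far=0.11, ¬slight=1−0.48=0.52; AND[min(a, b)] → w = 0.11
R2 (z=35.0): slight=0.48, far=0.11; AND[min(a, b)] → w = 0.11
R3 (z=12.8): sharp=0.96 → w = 0.96
Weighted average = (0.11·-9.0 + 0.11·35.0 + 0.96·12.8) / (0.11 + 0.11 + 0.96)
  = 15.1480 / 1.1800 = 12.84

12.84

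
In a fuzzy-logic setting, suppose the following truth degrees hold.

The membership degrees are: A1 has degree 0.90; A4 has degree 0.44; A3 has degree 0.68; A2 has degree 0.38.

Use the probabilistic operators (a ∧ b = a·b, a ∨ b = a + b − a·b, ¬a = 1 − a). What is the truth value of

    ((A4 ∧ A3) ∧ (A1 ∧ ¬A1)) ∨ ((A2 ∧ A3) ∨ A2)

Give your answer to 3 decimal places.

A4 ∧ A3 = a·b on (0.4400, 0.6800) = 0.2992
¬A1 = 1 − 0.9000 = 0.1000
A1 ∧ ¬A1 = a·b on (0.9000, 0.1000) = 0.0900
(A4 ∧ A3) ∧ (A1 ∧ ¬A1) = a·b on (0.2992, 0.0900) = 0.0269
A2 ∧ A3 = a·b on (0.3800, 0.6800) = 0.2584
(A2 ∧ A3) ∨ A2 = a + b − a·b on (0.2584, 0.3800) = 0.5402
((A4 ∧ A3) ∧ (A1 ∧ ¬A1)) ∨ ((A2 ∧ A3) ∨ A2) = a + b − a·b on (0.0269, 0.5402) = 0.5526

0.553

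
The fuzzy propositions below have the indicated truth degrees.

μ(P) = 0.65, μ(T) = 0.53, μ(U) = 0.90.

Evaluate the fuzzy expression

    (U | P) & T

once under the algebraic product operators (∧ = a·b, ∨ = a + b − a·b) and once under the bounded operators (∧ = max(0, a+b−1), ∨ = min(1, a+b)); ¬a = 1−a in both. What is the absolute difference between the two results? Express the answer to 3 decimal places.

Under algebraic product:
  U | P = a + b − a·b on (0.9000, 0.6500) = 0.9650
  (U | P) & T = a·b on (0.9650, 0.5300) = 0.5114
  → value = 0.5114
Under bounded:
  U | P = min(1, a+b) on (0.90, 0.65) = 1.00
  (U | P) & T = max(0, a+b−1) on (1.00, 0.53) = 0.53
  → value = 0.5300
|0.5114 − 0.5300| = 0.019

0.019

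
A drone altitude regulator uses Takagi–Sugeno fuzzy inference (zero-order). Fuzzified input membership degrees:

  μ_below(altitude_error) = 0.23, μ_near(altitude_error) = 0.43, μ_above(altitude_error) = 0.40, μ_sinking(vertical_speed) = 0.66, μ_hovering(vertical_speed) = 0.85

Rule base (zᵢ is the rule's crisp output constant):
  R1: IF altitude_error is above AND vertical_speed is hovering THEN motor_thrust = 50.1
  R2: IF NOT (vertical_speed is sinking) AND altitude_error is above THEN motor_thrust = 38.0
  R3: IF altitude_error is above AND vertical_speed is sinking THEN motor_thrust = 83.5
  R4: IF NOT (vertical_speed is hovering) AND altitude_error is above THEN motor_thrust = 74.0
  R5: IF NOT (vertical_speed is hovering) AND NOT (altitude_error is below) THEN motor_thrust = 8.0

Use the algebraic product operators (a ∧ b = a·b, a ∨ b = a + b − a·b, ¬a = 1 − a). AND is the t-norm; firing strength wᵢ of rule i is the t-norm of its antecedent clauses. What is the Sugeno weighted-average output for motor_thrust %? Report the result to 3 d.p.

R1 (z=50.1): above=0.40, hovering=0.85; AND[a·b] → w = 0.3400
R2 (z=38.0): ¬sinking=1−0.66=0.34, above=0.40; AND[a·b] → w = 0.1360
R3 (z=83.5): above=0.40, sinking=0.66; AND[a·b] → w = 0.2640
R4 (z=74.0): ¬hovering=1−0.85=0.15, above=0.40; AND[a·b] → w = 0.0600
R5 (z=8.0): ¬hovering=1−0.85=0.15, ¬below=1−0.23=0.77; AND[a·b] → w = 0.1155
Weighted average = (0.3400·50.1 + 0.1360·38.0 + 0.2640·83.5 + 0.0600·74.0 + 0.1155·8.0) / (0.3400 + 0.1360 + 0.2640 + 0.0600 + 0.1155)
  = 49.6100 / 0.9155 = 54.189

54.189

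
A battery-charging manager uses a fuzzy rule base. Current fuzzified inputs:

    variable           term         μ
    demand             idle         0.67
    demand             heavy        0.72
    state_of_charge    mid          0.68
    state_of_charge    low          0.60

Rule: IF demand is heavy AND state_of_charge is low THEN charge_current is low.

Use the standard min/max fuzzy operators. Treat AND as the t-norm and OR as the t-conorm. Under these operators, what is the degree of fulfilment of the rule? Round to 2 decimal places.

firing strength: heavy=0.72, low=0.60; AND[min(a, b)] → w = 0.60

0.60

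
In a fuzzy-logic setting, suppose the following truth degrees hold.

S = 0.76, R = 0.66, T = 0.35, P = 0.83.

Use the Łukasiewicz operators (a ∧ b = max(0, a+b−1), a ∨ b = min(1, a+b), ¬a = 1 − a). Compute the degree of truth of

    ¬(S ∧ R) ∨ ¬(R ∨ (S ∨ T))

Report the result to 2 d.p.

0.58

S ∧ R = max(0, a+b−1) on (0.76, 0.66) = 0.42
¬(S ∧ R) = 1 − 0.42 = 0.58
S ∨ T = min(1, a+b) on (0.76, 0.35) = 1.00
R ∨ (S ∨ T) = min(1, a+b) on (0.66, 1.00) = 1.00
¬(R ∨ (S ∨ T)) = 1 − 1.00 = 0.00
¬(S ∧ R) ∨ ¬(R ∨ (S ∨ T)) = min(1, a+b) on (0.58, 0.00) = 0.58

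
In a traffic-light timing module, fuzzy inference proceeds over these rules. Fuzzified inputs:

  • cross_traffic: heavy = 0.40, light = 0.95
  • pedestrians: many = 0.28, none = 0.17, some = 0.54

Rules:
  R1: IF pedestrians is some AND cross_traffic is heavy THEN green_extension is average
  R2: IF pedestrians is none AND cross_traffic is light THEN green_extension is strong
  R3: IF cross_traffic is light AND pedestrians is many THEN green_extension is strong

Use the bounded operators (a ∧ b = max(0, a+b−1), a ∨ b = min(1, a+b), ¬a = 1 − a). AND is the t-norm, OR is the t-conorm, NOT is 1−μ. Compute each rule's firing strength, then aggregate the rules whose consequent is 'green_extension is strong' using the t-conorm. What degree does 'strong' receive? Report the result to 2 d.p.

R1: some=0.54, heavy=0.40; AND[max(0, a+b−1)] → w = 0.00
R2: none=0.17, light=0.95; AND[max(0, a+b−1)] → w = 0.12
R3: light=0.95, many=0.28; AND[max(0, a+b−1)] → w = 0.23
Rules with consequent 'strong': {R2, R3} → strengths 0.12, 0.23
Aggregate via t-conorm [min(1, a+b)]: 0.35

0.35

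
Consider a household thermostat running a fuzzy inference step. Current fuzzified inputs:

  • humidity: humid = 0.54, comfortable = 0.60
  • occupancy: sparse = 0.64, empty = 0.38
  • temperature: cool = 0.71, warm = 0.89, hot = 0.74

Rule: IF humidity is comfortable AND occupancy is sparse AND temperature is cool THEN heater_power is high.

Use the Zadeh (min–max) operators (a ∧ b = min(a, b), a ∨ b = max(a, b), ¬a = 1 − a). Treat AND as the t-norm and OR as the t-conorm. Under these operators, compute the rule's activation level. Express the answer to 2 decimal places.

0.60

firing strength: comfortable=0.60, sparse=0.64, cool=0.71; AND[min(a, b)] → w = 0.60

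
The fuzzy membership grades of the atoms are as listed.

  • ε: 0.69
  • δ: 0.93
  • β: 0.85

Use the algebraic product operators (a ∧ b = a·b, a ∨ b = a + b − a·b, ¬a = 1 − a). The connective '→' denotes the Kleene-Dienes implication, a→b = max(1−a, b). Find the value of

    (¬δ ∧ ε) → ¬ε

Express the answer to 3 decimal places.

¬δ = 1 − 0.9300 = 0.0700
¬δ ∧ ε = a·b on (0.0700, 0.6900) = 0.0483
¬ε = 1 − 0.6900 = 0.3100
(¬δ ∧ ε) → ¬ε  [Kleene-Dienes: max(1−a, b)] with a=0.0483, b=0.3100 → 0.9517

0.952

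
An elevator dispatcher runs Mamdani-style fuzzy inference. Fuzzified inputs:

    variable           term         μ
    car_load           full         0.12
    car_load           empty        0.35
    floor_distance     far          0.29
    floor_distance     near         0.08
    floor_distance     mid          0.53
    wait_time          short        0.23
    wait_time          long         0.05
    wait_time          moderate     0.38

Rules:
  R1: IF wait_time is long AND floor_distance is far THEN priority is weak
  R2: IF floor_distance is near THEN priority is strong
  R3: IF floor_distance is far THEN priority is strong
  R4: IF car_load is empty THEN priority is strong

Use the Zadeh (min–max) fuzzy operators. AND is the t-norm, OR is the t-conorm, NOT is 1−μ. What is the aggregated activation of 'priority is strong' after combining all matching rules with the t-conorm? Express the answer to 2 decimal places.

R1: long=0.05, far=0.29; AND[min(a, b)] → w = 0.05
R2: near=0.08 → w = 0.08
R3: far=0.29 → w = 0.29
R4: empty=0.35 → w = 0.35
Rules with consequent 'strong': {R2, R3, R4} → strengths 0.08, 0.29, 0.35
Aggregate via t-conorm [max(a, b)]: 0.35

0.35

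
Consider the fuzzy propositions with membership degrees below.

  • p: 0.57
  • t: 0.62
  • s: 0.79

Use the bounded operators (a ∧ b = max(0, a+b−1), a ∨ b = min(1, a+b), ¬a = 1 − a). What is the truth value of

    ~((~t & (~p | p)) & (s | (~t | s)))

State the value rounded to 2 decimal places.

~t = 1 − 0.62 = 0.38
~p = 1 − 0.57 = 0.43
~p | p = min(1, a+b) on (0.43, 0.57) = 1.00
~t & (~p | p) = max(0, a+b−1) on (0.38, 1.00) = 0.38
~t = 1 − 0.62 = 0.38
~t | s = min(1, a+b) on (0.38, 0.79) = 1.00
s | (~t | s) = min(1, a+b) on (0.79, 1.00) = 1.00
(~t & (~p | p)) & (s | (~t | s)) = max(0, a+b−1) on (0.38, 1.00) = 0.38
~((~t & (~p | p)) & (s | (~t | s))) = 1 − 0.38 = 0.62

0.62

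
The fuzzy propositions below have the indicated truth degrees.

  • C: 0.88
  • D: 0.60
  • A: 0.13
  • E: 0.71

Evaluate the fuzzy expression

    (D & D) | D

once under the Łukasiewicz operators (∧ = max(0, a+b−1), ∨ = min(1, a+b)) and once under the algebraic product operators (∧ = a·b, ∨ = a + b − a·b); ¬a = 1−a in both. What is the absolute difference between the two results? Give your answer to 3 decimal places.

0.056

Under Łukasiewicz:
  D & D = max(0, a+b−1) on (0.60, 0.60) = 0.20
  (D & D) | D = min(1, a+b) on (0.20, 0.60) = 0.80
  → value = 0.8000
Under algebraic product:
  D & D = a·b on (0.6000, 0.6000) = 0.3600
  (D & D) | D = a + b − a·b on (0.3600, 0.6000) = 0.7440
  → value = 0.7440
|0.8000 − 0.7440| = 0.056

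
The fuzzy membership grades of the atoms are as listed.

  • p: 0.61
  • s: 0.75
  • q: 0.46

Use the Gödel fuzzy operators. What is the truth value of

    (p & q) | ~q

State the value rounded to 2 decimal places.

0.54

p & q = min(a, b) on (0.61, 0.46) = 0.46
~q = 1 − 0.46 = 0.54
(p & q) | ~q = max(a, b) on (0.46, 0.54) = 0.54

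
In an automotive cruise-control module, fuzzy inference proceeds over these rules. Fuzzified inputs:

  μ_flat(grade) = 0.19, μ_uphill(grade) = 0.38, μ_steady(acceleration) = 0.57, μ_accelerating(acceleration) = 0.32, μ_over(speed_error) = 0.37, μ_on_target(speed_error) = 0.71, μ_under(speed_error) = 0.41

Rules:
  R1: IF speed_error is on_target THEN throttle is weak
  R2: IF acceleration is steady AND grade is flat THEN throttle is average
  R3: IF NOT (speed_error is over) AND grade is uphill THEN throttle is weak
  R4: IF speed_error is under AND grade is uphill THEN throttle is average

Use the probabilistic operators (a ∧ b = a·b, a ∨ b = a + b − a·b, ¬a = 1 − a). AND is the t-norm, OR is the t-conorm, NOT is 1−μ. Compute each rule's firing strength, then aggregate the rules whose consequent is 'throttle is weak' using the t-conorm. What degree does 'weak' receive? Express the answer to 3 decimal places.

R1: on_target=0.71 → w = 0.7100
R2: steady=0.57, flat=0.19; AND[a·b] → w = 0.1083
R3: ¬over=1−0.37=0.63, uphill=0.38; AND[a·b] → w = 0.2394
R4: under=0.41, uphill=0.38; AND[a·b] → w = 0.1558
Rules with consequent 'weak': {R1, R3} → strengths 0.7100, 0.2394
Aggregate via t-conorm [a + b − a·b]: 0.7794

0.779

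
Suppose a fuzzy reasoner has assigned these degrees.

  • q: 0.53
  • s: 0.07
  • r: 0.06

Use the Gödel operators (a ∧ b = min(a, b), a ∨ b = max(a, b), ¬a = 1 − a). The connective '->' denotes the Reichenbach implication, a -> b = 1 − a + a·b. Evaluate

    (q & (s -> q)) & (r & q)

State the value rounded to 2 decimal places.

0.06

s -> q  [Reichenbach: 1 − a + a·b] with a=0.07, b=0.53 → 0.97
q & (s -> q) = min(a, b) on (0.53, 0.97) = 0.53
r & q = min(a, b) on (0.06, 0.53) = 0.06
(q & (s -> q)) & (r & q) = min(a, b) on (0.53, 0.06) = 0.06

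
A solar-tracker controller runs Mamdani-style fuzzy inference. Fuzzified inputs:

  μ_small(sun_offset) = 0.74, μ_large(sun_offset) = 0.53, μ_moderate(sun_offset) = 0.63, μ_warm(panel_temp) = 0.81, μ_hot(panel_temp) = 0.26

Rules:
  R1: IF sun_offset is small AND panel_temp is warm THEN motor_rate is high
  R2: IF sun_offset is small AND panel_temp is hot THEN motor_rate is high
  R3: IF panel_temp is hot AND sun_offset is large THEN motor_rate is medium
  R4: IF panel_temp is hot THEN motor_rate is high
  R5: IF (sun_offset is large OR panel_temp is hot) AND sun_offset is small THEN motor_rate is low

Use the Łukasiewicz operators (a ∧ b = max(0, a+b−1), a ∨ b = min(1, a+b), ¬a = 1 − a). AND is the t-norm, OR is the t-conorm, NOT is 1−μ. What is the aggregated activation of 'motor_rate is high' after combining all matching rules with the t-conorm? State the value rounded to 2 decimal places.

0.81

R1: small=0.74, warm=0.81; AND[max(0, a+b−1)] → w = 0.55
R2: small=0.74, hot=0.26; AND[max(0, a+b−1)] → w = 0.00
R3: hot=0.26, large=0.53; AND[max(0, a+b−1)] → w = 0.00
R4: hot=0.26 → w = 0.26
R5: (large=0.53 OR hot=0.26) = 0.79; AND[max(0, a+b−1)] with small=0.74 → w = 0.53
Rules with consequent 'high': {R1, R2, R4} → strengths 0.55, 0.00, 0.26
Aggregate via t-conorm [min(1, a+b)]: 0.81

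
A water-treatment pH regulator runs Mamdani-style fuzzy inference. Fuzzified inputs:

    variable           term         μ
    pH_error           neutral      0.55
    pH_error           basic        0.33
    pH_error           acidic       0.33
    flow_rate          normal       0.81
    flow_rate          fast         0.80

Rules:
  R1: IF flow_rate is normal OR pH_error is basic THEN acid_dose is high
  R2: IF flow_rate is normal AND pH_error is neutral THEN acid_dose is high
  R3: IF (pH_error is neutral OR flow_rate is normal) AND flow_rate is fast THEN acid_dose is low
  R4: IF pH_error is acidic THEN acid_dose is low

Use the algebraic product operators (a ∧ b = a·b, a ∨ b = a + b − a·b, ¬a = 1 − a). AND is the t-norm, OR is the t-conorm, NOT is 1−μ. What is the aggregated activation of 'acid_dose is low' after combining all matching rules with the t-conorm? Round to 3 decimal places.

0.820

R1: normal=0.81, basic=0.33; OR[a + b − a·b] → w = 0.8727
R2: normal=0.81, neutral=0.55; AND[a·b] → w = 0.4455
R3: (neutral=0.55 OR normal=0.81) = 0.9145; AND[a·b] with fast=0.80 → w = 0.7316
R4: acidic=0.33 → w = 0.3300
Rules with consequent 'low': {R3, R4} → strengths 0.7316, 0.3300
Aggregate via t-conorm [a + b − a·b]: 0.8202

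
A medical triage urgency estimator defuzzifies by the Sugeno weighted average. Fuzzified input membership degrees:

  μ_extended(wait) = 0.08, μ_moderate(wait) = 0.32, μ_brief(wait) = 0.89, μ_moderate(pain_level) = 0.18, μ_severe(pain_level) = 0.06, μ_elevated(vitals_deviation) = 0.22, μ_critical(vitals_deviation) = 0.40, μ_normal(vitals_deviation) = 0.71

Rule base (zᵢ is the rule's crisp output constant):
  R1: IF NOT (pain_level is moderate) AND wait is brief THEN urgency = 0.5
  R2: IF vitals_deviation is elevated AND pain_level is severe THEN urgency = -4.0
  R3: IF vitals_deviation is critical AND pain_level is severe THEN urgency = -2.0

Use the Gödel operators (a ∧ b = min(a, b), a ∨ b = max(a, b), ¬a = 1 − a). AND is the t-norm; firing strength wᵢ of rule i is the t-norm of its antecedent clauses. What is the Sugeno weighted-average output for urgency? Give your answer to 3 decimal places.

R1 (z=0.5): ¬moderate=1−0.18=0.82, brief=0.89; AND[min(a, b)] → w = 0.82
R2 (z=-4.0): elevated=0.22, severe=0.06; AND[min(a, b)] → w = 0.06
R3 (z=-2.0): critical=0.40, severe=0.06; AND[min(a, b)] → w = 0.06
Weighted average = (0.82·0.5 + 0.06·-4.0 + 0.06·-2.0) / (0.82 + 0.06 + 0.06)
  = 0.0500 / 0.9400 = 0.053

0.053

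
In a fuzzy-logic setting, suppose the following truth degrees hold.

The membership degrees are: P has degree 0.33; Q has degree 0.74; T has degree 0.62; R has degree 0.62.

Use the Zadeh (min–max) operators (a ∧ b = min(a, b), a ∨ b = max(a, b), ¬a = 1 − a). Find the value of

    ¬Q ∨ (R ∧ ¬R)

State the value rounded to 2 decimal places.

¬Q = 1 − 0.74 = 0.26
¬R = 1 − 0.62 = 0.38
R ∧ ¬R = min(a, b) on (0.62, 0.38) = 0.38
¬Q ∨ (R ∧ ¬R) = max(a, b) on (0.26, 0.38) = 0.38

0.38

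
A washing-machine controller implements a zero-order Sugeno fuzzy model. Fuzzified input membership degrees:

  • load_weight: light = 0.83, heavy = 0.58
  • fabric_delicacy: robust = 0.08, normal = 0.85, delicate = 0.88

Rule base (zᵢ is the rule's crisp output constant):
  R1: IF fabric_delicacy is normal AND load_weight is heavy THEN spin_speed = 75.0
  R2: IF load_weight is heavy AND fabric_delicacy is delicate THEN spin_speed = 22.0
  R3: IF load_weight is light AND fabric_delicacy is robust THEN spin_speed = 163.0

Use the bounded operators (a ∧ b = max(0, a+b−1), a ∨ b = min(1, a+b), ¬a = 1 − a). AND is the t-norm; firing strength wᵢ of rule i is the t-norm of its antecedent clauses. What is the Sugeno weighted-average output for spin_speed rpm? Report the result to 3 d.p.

R1 (z=75.0): normal=0.85, heavy=0.58; AND[max(0, a+b−1)] → w = 0.43
R2 (z=22.0): heavy=0.58, delicate=0.88; AND[max(0, a+b−1)] → w = 0.46
R3 (z=163.0): light=0.83, robust=0.08; AND[max(0, a+b−1)] → w = 0.00
Weighted average = (0.43·75.0 + 0.46·22.0 + 0.00·163.0) / (0.43 + 0.46 + 0.00)
  = 42.3700 / 0.8900 = 47.607

47.607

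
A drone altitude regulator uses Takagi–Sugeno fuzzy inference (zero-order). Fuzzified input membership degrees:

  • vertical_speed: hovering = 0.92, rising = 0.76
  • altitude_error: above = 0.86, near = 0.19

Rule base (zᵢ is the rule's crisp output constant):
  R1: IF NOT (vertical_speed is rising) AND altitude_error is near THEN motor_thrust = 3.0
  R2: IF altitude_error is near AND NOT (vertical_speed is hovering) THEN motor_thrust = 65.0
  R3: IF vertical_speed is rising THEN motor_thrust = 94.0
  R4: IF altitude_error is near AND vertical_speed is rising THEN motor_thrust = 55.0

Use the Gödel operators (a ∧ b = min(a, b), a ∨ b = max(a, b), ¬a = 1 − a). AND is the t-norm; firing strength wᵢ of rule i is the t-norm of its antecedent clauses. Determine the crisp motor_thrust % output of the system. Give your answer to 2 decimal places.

R1 (z=3.0): ¬rising=1−0.76=0.24, near=0.19; AND[min(a, b)] → w = 0.19
R2 (z=65.0): near=0.19, ¬hovering=1−0.92=0.08; AND[min(a, b)] → w = 0.08
R3 (z=94.0): rising=0.76 → w = 0.76
R4 (z=55.0): near=0.19, rising=0.76; AND[min(a, b)] → w = 0.19
Weighted average = (0.19·3.0 + 0.08·65.0 + 0.76·94.0 + 0.19·55.0) / (0.19 + 0.08 + 0.76 + 0.19)
  = 87.6600 / 1.2200 = 71.85

71.85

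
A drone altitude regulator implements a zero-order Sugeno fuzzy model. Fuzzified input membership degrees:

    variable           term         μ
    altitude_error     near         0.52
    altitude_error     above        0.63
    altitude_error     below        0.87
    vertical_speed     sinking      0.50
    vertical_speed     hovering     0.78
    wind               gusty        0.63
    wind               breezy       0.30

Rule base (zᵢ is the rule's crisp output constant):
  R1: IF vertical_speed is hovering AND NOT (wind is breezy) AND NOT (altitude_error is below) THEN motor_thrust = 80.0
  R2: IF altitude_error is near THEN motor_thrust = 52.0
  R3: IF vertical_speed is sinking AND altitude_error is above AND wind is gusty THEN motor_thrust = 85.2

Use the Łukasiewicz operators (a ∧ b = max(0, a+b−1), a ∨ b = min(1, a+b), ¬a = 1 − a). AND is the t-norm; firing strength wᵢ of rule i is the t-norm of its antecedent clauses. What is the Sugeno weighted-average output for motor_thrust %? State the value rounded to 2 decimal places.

52.00

R1 (z=80.0): hovering=0.78, ¬breezy=1−0.30=0.70, ¬below=1−0.87=0.13; AND[max(0, a+b−1)] → w = 0.00
R2 (z=52.0): near=0.52 → w = 0.52
R3 (z=85.2): sinking=0.50, above=0.63, gusty=0.63; AND[max(0, a+b−1)] → w = 0.00
Weighted average = (0.00·80.0 + 0.52·52.0 + 0.00·85.2) / (0.00 + 0.52 + 0.00)
  = 27.0400 / 0.5200 = 52.00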